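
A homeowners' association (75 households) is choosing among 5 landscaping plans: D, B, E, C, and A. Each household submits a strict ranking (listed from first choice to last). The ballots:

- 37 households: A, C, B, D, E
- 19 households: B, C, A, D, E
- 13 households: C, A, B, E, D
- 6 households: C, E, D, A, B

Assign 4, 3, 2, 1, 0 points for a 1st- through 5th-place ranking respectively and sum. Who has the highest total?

C

D: 37·1 + 19·1 + 13·0 + 6·2 = 68
B: 37·2 + 19·4 + 13·2 + 6·0 = 176
E: 37·0 + 19·0 + 13·1 + 6·3 = 31
C: 37·3 + 19·3 + 13·4 + 6·4 = 244
A: 37·4 + 19·2 + 13·3 + 6·1 = 231
C has the highest Borda score (244).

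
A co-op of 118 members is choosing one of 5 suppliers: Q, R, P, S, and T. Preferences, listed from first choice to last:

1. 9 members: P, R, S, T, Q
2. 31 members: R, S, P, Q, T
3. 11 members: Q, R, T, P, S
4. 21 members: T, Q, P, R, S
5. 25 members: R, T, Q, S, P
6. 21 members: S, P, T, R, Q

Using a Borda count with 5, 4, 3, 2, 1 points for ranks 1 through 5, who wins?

Q: 9·1 + 31·2 + 11·5 + 21·4 + 25·3 + 21·1 = 306
R: 9·4 + 31·5 + 11·4 + 21·2 + 25·5 + 21·2 = 444
P: 9·5 + 31·3 + 11·2 + 21·3 + 25·1 + 21·4 = 332
S: 9·3 + 31·4 + 11·1 + 21·1 + 25·2 + 21·5 = 338
T: 9·2 + 31·1 + 11·3 + 21·5 + 25·4 + 21·3 = 350
R has the highest Borda score (444).

R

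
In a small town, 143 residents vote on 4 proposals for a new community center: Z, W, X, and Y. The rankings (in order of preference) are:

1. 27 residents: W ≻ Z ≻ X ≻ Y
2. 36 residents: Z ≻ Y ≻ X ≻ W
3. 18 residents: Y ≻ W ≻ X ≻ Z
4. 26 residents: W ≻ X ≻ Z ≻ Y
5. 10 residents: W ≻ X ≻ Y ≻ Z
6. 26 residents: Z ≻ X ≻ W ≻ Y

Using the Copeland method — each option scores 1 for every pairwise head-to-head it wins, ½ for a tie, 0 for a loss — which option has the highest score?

Z: beats X and Y; loses to W → score 2.
W: beats Z, X, and Y → score 3.
X: beats Y; loses to Z and W → score 1.
Y: loses to Z, W, and X → score 0.
W has the best pairwise record.

W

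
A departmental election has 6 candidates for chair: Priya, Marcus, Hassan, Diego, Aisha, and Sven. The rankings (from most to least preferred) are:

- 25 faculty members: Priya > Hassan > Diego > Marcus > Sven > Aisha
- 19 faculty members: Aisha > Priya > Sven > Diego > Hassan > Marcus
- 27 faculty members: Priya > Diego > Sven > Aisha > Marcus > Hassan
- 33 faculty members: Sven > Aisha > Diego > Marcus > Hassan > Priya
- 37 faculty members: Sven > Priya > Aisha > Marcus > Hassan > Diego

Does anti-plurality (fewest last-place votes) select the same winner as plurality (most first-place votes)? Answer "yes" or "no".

Anti-plurality — last-place votes: Priya 33, Marcus 19, Hassan 27, Diego 37, Aisha 25, Sven 0. Winner: Sven.
Plurality — first-place votes: Priya 52, Marcus 0, Hassan 0, Diego 0, Aisha 19, Sven 70. Winner: Sven.
The two methods agree.

yes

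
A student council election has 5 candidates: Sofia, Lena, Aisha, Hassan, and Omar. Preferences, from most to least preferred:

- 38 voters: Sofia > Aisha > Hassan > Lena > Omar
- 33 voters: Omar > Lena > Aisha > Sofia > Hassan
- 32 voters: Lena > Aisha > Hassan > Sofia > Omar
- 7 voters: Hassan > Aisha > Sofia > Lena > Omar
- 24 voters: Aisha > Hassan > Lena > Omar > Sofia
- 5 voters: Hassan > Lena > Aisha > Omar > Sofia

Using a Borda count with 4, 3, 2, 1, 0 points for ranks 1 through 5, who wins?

Aisha

Sofia: 38·4 + 33·1 + 32·1 + 7·2 + 24·0 + 5·0 = 231
Lena: 38·1 + 33·3 + 32·4 + 7·1 + 24·2 + 5·3 = 335
Aisha: 38·3 + 33·2 + 32·3 + 7·3 + 24·4 + 5·2 = 403
Hassan: 38·2 + 33·0 + 32·2 + 7·4 + 24·3 + 5·4 = 260
Omar: 38·0 + 33·4 + 32·0 + 7·0 + 24·1 + 5·1 = 161
Aisha has the highest Borda score (403).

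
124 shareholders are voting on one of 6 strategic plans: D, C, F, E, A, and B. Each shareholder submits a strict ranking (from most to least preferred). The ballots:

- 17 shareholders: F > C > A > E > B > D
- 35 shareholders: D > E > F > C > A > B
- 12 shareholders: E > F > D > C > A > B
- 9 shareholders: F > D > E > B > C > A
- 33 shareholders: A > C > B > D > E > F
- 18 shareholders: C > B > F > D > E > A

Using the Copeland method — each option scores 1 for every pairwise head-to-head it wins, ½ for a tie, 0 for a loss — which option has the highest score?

C

D: beats F, E, and A; loses to C and B → score 3.
C: beats D, E, A, and B; loses to F → score 4.
F: beats C, A, and B; loses to D and E → score 3.
E: beats F, A, and B; loses to D and C → score 3.
A: beats B; loses to D, C, F, and E → score 1.
B: beats D; loses to C, F, E, and A → score 1.
C has the best pairwise record.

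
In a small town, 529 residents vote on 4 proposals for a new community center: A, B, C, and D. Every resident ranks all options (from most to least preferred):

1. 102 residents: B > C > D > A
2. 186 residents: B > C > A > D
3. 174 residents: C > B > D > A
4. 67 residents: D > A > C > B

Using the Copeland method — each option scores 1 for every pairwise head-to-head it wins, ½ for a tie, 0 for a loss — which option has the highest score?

A: loses to B, C, and D → score 0.
B: beats A, C, and D → score 3.
C: beats A and D; loses to B → score 2.
D: beats A; loses to B and C → score 1.
B has the best pairwise record.

B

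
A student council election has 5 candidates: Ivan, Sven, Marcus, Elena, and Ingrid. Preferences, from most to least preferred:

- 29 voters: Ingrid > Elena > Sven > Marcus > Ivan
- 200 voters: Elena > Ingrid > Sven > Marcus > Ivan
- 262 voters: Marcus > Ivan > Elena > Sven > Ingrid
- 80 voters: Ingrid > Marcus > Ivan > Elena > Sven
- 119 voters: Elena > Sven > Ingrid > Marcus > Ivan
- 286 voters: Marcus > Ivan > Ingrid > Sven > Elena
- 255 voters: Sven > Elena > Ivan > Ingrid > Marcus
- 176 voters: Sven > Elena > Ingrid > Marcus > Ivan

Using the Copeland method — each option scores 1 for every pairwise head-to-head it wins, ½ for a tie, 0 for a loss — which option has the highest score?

Sven

Ivan: beats Ingrid; loses to Sven, Marcus, and Elena → score 1.
Sven: beats Ivan, Marcus, Elena, and Ingrid → score 4.
Marcus: beats Ivan; loses to Sven, Elena, and Ingrid → score 1.
Elena: beats Ivan, Marcus, and Ingrid; loses to Sven → score 3.
Ingrid: beats Marcus; loses to Ivan, Sven, and Elena → score 1.
Sven has the best pairwise record.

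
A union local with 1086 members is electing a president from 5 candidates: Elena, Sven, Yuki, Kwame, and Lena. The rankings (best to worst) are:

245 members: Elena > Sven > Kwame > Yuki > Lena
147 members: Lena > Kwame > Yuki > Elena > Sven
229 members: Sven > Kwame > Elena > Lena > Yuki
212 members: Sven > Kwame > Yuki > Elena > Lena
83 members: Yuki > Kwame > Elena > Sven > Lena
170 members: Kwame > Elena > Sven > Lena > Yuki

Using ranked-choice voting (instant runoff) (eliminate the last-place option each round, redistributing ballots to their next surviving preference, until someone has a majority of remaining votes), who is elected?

Sven

Round 1: Elena 245, Sven 441, Yuki 83, Kwame 170, Lena 147. Eliminate Yuki.
Round 2: Elena 245, Sven 441, Kwame 253, Lena 147. Eliminate Lena.
Round 3: Elena 245, Sven 441, Kwame 400. Eliminate Elena.
Round 4: Sven 686, Kwame 400. Sven has a majority.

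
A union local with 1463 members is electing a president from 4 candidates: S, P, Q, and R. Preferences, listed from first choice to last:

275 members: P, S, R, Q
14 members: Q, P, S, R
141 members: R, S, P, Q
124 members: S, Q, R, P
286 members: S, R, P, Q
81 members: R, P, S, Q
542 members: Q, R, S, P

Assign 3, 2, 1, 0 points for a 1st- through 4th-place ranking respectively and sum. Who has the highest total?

R

S: 275·2 + 14·1 + 141·2 + 124·3 + 286·3 + 81·1 + 542·1 = 2699
P: 275·3 + 14·2 + 141·1 + 124·0 + 286·1 + 81·2 + 542·0 = 1442
Q: 275·0 + 14·3 + 141·0 + 124·2 + 286·0 + 81·0 + 542·3 = 1916
R: 275·1 + 14·0 + 141·3 + 124·1 + 286·2 + 81·3 + 542·2 = 2721
R has the highest Borda score (2721).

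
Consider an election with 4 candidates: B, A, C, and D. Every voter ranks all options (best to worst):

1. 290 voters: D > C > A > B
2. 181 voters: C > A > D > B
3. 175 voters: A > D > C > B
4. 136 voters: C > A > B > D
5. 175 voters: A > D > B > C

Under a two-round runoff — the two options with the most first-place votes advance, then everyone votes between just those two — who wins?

Round 1 first-place votes: B 0, A 350, C 317, D 290.
A and C advance.
Runoff: A is preferred to C by 350 voters; C by 607.
C wins the runoff.

C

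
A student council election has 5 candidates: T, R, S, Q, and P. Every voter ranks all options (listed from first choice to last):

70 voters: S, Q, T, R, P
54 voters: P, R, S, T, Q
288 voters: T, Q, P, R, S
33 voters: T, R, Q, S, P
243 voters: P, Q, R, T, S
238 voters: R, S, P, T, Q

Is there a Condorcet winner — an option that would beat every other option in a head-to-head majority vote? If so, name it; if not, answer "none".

P vs T: 535–391 for P.
P vs R: 585–341 for P.
P vs S: 585–341 for P.
P vs Q: 535–391 for P.
P beats every other option head-to-head.

P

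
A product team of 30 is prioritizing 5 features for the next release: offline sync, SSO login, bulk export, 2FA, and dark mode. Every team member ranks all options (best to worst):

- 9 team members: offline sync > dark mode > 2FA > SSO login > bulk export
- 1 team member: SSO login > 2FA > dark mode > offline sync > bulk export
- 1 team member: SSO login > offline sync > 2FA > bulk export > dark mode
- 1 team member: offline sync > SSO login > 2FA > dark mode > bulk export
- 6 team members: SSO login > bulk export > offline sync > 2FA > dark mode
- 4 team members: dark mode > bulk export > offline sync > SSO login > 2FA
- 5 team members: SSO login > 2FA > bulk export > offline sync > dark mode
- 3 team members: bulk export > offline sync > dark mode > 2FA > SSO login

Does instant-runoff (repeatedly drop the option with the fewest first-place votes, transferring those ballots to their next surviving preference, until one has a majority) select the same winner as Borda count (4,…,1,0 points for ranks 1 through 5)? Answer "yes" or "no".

Instant-runoff — R1 offline sync 10, SSO login 13, bulk export 3, 2FA 0, dark mode 4 (2FA out); R2 offline sync 10, SSO login 13, bulk export 3, dark mode 4 (bulk export out); R3 offline sync 13, SSO login 13, dark mode 4 (dark mode out); R4 offline sync 17, SSO login 13 (offline sync winner). Winner: offline sync.
Borda — scores: offline sync 78, SSO login 68, bulk export 53, 2FA 49, dark mode 52. Winner: offline sync.
The two methods agree.

yes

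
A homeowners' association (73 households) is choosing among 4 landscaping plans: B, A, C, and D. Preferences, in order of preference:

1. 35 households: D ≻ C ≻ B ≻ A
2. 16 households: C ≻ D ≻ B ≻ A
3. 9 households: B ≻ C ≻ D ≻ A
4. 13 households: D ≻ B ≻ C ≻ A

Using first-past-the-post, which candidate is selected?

First-place votes: B 9, A 0, C 16, D 48.
D has the most first-place votes.

D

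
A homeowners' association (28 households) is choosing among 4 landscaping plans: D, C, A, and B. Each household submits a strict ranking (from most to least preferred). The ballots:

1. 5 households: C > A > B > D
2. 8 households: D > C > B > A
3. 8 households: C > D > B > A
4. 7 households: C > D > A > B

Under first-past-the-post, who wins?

First-place votes: D 8, C 20, A 0, B 0.
C has the most first-place votes.

C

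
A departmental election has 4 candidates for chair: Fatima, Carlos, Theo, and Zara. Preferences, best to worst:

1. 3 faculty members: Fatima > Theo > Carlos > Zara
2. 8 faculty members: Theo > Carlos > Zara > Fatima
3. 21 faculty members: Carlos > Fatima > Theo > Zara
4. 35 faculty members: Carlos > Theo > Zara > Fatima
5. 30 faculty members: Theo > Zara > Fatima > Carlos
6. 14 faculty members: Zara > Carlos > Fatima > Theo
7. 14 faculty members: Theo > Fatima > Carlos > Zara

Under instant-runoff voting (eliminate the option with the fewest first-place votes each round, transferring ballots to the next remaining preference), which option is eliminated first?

Fatima

Round 1: Fatima 3, Carlos 56, Theo 52, Zara 14. Eliminate Fatima.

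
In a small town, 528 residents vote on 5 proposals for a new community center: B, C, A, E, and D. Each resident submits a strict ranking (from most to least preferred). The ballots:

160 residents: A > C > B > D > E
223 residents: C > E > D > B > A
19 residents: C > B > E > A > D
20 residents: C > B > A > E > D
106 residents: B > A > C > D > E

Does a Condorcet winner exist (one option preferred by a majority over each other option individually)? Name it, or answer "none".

Checking pairwise contests:
C beats B 422–106.
A beats C 266–262.
B beats A 368–160.
B beats E 305–223.
B beats D 305–223.
Every option loses at least one head-to-head, so there is no Condorcet winner.

none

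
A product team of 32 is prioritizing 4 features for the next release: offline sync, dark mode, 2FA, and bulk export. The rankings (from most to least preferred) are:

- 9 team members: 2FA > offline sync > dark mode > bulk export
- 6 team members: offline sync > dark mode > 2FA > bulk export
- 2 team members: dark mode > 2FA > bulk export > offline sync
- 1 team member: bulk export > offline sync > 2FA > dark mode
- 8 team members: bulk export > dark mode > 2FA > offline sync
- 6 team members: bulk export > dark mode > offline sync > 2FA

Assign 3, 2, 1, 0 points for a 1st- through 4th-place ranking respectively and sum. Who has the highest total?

dark mode

offline sync: 9·2 + 6·3 + 2·0 + 1·2 + 8·0 + 6·1 = 44
dark mode: 9·1 + 6·2 + 2·3 + 1·0 + 8·2 + 6·2 = 55
2FA: 9·3 + 6·1 + 2·2 + 1·1 + 8·1 + 6·0 = 46
bulk export: 9·0 + 6·0 + 2·1 + 1·3 + 8·3 + 6·3 = 47
dark mode has the highest Borda score (55).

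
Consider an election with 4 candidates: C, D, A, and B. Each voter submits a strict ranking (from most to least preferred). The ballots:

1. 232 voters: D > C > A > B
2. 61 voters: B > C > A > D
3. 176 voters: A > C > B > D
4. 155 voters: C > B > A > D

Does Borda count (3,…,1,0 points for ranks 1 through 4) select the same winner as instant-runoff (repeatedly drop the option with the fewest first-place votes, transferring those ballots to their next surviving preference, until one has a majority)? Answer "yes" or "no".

yes

Borda — scores: C 1403, D 696, A 976, B 669. Winner: C.
Instant-runoff — R1 C 155, D 232, A 176, B 61 (B out); R2 C 216, D 232, A 176 (A out); R3 C 392, D 232 (C winner). Winner: C.
The two methods agree.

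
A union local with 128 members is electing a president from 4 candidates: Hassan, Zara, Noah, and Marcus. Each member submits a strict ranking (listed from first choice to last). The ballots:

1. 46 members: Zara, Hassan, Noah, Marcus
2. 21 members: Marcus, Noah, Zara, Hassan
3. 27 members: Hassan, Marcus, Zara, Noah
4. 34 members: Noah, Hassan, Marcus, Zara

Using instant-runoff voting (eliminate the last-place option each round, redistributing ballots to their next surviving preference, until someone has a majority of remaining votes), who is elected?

Zara

Round 1: Hassan 27, Zara 46, Noah 34, Marcus 21. Eliminate Marcus.
Round 2: Hassan 27, Zara 46, Noah 55. Eliminate Hassan.
Round 3: Zara 73, Noah 55. Zara has a majority.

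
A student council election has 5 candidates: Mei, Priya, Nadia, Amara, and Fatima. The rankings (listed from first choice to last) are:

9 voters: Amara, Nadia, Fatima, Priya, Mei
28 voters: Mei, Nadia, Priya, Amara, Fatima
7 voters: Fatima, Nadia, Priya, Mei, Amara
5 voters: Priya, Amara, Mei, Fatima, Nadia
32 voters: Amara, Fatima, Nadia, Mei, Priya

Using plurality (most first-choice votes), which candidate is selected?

Amara

First-place votes: Mei 28, Priya 5, Nadia 0, Amara 41, Fatima 7.
Amara has the most first-place votes.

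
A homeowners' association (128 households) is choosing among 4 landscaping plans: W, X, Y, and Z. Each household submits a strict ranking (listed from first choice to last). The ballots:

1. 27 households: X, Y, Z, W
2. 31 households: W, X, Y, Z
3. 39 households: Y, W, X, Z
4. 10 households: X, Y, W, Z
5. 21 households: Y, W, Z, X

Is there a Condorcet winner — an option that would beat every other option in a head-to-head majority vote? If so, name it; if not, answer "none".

none

Checking pairwise contests:
Y beats W 97–31.
W beats X 91–37.
X beats Y 68–60.
W beats Z 101–27.
Every option loses at least one head-to-head, so there is no Condorcet winner.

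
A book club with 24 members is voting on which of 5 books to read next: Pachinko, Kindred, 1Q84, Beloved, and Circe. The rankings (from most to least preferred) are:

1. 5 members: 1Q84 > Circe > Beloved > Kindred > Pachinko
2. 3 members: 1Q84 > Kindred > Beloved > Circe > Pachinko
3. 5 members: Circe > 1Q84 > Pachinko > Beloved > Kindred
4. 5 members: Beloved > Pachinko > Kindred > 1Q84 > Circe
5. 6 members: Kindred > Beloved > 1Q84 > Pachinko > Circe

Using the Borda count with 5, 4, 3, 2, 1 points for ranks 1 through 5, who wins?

Pachinko: 5·1 + 3·1 + 5·3 + 5·4 + 6·2 = 55
Kindred: 5·2 + 3·4 + 5·1 + 5·3 + 6·5 = 72
1Q84: 5·5 + 3·5 + 5·4 + 5·2 + 6·3 = 88
Beloved: 5·3 + 3·3 + 5·2 + 5·5 + 6·4 = 83
Circe: 5·4 + 3·2 + 5·5 + 5·1 + 6·1 = 62
1Q84 has the highest Borda score (88).

1Q84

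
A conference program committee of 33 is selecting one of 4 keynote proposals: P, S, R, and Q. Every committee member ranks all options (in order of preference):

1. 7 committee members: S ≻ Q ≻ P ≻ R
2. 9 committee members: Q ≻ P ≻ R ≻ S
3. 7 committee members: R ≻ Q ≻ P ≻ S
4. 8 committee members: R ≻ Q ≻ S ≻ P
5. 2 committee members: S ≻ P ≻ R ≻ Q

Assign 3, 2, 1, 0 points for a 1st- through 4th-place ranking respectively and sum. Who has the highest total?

P: 7·1 + 9·2 + 7·1 + 8·0 + 2·2 = 36
S: 7·3 + 9·0 + 7·0 + 8·1 + 2·3 = 35
R: 7·0 + 9·1 + 7·3 + 8·3 + 2·1 = 56
Q: 7·2 + 9·3 + 7·2 + 8·2 + 2·0 = 71
Q has the highest Borda score (71).

Q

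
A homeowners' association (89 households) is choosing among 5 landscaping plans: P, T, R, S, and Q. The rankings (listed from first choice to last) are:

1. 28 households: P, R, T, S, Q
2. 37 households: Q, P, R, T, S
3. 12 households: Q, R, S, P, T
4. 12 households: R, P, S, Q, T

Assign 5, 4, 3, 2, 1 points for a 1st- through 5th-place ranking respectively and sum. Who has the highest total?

P: 28·5 + 37·4 + 12·2 + 12·4 = 360
T: 28·3 + 37·2 + 12·1 + 12·1 = 182
R: 28·4 + 37·3 + 12·4 + 12·5 = 331
S: 28·2 + 37·1 + 12·3 + 12·3 = 165
Q: 28·1 + 37·5 + 12·5 + 12·2 = 297
P has the highest Borda score (360).

P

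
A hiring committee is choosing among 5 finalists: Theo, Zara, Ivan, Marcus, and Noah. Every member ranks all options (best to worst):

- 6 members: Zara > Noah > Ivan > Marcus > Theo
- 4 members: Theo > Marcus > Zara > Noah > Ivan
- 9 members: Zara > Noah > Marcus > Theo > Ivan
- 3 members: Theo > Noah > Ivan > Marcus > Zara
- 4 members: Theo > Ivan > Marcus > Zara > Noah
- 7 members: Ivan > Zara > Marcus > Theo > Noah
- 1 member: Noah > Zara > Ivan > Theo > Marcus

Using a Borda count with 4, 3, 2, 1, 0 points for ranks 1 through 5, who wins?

Zara

Theo: 6·0 + 4·4 + 9·1 + 3·4 + 4·4 + 7·1 + 1·1 = 61
Zara: 6·4 + 4·2 + 9·4 + 3·0 + 4·1 + 7·3 + 1·3 = 96
Ivan: 6·2 + 4·0 + 9·0 + 3·2 + 4·3 + 7·4 + 1·2 = 60
Marcus: 6·1 + 4·3 + 9·2 + 3·1 + 4·2 + 7·2 + 1·0 = 61
Noah: 6·3 + 4·1 + 9·3 + 3·3 + 4·0 + 7·0 + 1·4 = 62
Zara has the highest Borda score (96).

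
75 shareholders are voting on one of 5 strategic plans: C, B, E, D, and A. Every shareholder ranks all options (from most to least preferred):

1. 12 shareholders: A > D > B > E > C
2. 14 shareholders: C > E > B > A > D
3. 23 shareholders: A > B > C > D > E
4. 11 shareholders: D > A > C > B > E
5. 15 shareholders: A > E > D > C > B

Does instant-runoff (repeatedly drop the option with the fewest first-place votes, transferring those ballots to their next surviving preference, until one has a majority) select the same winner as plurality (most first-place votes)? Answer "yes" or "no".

Instant-runoff — R1 C 14, B 0, E 0, D 11, A 50 (A winner). Winner: A.
Plurality — first-place votes: C 14, B 0, E 0, D 11, A 50. Winner: A.
The two methods agree.

yes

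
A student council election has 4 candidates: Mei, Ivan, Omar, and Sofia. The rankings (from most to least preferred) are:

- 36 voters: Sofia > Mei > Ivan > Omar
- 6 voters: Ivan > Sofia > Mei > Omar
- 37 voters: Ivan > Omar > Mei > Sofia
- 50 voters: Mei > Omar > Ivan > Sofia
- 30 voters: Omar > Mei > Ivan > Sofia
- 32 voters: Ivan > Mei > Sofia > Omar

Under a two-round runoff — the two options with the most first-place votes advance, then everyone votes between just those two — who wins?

Mei

Round 1 first-place votes: Mei 50, Ivan 75, Omar 30, Sofia 36.
Ivan and Mei advance.
Runoff: Ivan is preferred to Mei by 75 voters; Mei by 116.
Mei wins the runoff.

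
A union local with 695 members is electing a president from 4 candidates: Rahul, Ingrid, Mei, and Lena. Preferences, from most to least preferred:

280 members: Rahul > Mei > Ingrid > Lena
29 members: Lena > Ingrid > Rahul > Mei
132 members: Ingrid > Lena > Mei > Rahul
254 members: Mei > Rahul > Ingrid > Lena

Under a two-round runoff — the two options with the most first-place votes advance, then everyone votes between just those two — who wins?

Mei

Round 1 first-place votes: Rahul 280, Ingrid 132, Mei 254, Lena 29.
Rahul and Mei advance.
Runoff: Rahul is preferred to Mei by 309 voters; Mei by 386.
Mei wins the runoff.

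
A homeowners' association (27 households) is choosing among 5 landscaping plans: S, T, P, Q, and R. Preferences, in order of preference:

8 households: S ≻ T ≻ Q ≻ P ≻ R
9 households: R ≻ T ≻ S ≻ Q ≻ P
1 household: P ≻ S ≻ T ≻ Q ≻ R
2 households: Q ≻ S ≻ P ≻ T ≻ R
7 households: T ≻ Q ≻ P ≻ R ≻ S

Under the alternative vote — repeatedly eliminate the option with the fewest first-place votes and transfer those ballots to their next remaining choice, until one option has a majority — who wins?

R

Round 1: S 8, T 7, P 1, Q 2, R 9. Eliminate P.
Round 2: S 9, T 7, Q 2, R 9. Eliminate Q.
Round 3: S 11, T 7, R 9. Eliminate T.
Round 4: S 11, R 16. R has a majority.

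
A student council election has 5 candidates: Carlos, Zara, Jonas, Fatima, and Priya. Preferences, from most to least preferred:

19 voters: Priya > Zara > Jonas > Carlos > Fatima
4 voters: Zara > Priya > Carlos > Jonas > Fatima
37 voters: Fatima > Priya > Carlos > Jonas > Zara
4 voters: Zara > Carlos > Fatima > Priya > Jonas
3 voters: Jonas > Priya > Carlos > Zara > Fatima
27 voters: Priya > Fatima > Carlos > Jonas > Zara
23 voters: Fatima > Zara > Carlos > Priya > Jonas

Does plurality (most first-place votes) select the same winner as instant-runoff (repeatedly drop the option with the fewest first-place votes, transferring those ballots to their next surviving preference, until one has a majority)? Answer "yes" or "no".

Plurality — first-place votes: Carlos 0, Zara 8, Jonas 3, Fatima 60, Priya 46. Winner: Fatima.
Instant-runoff — R1 Carlos 0, Zara 8, Jonas 3, Fatima 60, Priya 46 (Fatima winner). Winner: Fatima.
The two methods agree.

yes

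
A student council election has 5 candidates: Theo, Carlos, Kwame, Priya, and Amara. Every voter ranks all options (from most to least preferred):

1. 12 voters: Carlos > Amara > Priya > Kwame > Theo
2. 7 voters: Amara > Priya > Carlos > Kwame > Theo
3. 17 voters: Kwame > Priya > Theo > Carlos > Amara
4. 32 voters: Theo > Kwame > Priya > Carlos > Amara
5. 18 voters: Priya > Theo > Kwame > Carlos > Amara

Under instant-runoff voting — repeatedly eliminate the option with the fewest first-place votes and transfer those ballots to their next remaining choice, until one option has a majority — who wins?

Priya

Round 1: Theo 32, Carlos 12, Kwame 17, Priya 18, Amara 7. Eliminate Amara.
Round 2: Theo 32, Carlos 12, Kwame 17, Priya 25. Eliminate Carlos.
Round 3: Theo 32, Kwame 17, Priya 37. Eliminate Kwame.
Round 4: Theo 32, Priya 54. Priya has a majority.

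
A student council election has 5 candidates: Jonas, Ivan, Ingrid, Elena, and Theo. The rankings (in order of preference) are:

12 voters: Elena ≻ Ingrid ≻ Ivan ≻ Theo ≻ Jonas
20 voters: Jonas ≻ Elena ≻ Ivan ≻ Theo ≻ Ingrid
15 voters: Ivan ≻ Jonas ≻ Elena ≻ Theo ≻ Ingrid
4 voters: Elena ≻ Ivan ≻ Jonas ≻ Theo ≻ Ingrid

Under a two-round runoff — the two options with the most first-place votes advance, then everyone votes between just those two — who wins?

Round 1 first-place votes: Jonas 20, Ivan 15, Ingrid 0, Elena 16, Theo 0.
Jonas and Elena advance.
Runoff: Jonas is preferred to Elena by 35 voters; Elena by 16.
Jonas wins the runoff.

Jonas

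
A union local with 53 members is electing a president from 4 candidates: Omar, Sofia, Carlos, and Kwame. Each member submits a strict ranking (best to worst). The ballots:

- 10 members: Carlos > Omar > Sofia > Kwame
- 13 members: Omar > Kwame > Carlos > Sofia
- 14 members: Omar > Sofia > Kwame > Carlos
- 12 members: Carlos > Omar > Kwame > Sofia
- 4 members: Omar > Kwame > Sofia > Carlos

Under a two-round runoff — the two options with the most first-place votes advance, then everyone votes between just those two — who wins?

Round 1 first-place votes: Omar 31, Sofia 0, Carlos 22, Kwame 0.
Omar and Carlos advance.
Runoff: Omar is preferred to Carlos by 31 voters; Carlos by 22.
Omar wins the runoff.

Omar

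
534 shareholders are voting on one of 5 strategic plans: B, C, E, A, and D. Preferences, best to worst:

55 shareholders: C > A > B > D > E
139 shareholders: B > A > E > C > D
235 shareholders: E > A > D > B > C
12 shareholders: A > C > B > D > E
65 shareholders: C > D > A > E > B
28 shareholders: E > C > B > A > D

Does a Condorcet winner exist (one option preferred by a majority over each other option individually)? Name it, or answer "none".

A vs B: 367–167 for A.
A vs C: 386–148 for A.
A vs E: 271–263 for A.
A vs D: 469–65 for A.
A beats every other option head-to-head.

A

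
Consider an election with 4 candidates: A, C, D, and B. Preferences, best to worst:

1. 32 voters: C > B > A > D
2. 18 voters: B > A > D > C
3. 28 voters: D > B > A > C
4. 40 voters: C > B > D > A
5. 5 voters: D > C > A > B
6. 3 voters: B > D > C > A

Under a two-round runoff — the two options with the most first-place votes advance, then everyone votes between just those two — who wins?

C

Round 1 first-place votes: A 0, C 72, D 33, B 21.
C and D advance.
Runoff: C is preferred to D by 72 voters; D by 54.
C wins the runoff.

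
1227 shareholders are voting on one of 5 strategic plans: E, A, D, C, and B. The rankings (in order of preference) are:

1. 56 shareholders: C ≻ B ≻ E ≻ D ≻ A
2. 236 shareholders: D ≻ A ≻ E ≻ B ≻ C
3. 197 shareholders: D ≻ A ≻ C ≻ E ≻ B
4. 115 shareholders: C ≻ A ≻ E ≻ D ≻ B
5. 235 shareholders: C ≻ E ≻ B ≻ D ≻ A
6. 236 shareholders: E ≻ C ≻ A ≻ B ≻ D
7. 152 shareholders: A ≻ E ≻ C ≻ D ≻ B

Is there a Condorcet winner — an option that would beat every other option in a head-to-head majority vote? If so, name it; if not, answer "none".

none

Checking pairwise contests:
A beats E 700–527.
D beats A 724–503.
E beats D 794–433.
E beats C 624–603.
E beats B 1171–56.
Every option loses at least one head-to-head, so there is no Condorcet winner.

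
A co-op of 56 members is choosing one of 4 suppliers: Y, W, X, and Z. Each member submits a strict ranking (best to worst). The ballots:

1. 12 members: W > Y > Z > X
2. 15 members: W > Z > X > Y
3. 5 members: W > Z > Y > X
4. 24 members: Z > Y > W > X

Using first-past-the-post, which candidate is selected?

W

First-place votes: Y 0, W 32, X 0, Z 24.
W has the most first-place votes.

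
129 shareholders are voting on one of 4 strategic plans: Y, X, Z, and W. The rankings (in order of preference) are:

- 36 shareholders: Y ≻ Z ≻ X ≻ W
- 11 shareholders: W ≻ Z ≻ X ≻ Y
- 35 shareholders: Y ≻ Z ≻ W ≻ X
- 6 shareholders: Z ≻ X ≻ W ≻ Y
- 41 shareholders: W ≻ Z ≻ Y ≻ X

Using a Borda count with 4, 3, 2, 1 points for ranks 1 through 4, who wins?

Y: 36·4 + 11·1 + 35·4 + 6·1 + 41·2 = 383
X: 36·2 + 11·2 + 35·1 + 6·3 + 41·1 = 188
Z: 36·3 + 11·3 + 35·3 + 6·4 + 41·3 = 393
W: 36·1 + 11·4 + 35·2 + 6·2 + 41·4 = 326
Z has the highest Borda score (393).

Z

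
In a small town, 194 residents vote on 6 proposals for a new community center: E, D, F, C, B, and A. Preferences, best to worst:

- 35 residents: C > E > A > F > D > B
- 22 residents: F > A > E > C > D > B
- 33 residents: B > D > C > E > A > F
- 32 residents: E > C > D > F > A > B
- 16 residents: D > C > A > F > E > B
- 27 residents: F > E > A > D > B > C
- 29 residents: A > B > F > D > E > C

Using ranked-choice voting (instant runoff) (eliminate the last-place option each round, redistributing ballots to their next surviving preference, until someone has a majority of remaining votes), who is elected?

Round 1: E 32, D 16, F 49, C 35, B 33, A 29. Eliminate D.
Round 2: E 32, F 49, C 51, B 33, A 29. Eliminate A.
Round 3: E 32, F 49, C 51, B 62. Eliminate E.
Round 4: F 49, C 83, B 62. Eliminate F.
Round 5: C 105, B 89. C has a majority.

C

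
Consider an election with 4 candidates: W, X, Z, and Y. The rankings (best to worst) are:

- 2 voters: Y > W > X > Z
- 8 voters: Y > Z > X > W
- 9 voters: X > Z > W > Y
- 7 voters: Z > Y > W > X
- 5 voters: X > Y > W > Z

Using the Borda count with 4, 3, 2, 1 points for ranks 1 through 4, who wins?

Z

W: 2·3 + 8·1 + 9·2 + 7·2 + 5·2 = 56
X: 2·2 + 8·2 + 9·4 + 7·1 + 5·4 = 83
Z: 2·1 + 8·3 + 9·3 + 7·4 + 5·1 = 86
Y: 2·4 + 8·4 + 9·1 + 7·3 + 5·3 = 85
Z has the highest Borda score (86).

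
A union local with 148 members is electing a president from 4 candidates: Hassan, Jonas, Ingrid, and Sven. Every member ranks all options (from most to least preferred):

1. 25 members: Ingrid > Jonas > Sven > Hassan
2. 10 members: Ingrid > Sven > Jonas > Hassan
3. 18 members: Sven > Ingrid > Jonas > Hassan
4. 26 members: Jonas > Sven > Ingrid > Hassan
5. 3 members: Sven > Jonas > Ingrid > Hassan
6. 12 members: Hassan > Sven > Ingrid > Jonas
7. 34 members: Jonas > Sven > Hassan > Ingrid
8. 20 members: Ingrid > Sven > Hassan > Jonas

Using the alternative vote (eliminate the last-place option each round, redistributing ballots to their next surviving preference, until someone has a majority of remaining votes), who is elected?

Round 1: Hassan 12, Jonas 60, Ingrid 55, Sven 21. Eliminate Hassan.
Round 2: Jonas 60, Ingrid 55, Sven 33. Eliminate Sven.
Round 3: Jonas 63, Ingrid 85. Ingrid has a majority.

Ingrid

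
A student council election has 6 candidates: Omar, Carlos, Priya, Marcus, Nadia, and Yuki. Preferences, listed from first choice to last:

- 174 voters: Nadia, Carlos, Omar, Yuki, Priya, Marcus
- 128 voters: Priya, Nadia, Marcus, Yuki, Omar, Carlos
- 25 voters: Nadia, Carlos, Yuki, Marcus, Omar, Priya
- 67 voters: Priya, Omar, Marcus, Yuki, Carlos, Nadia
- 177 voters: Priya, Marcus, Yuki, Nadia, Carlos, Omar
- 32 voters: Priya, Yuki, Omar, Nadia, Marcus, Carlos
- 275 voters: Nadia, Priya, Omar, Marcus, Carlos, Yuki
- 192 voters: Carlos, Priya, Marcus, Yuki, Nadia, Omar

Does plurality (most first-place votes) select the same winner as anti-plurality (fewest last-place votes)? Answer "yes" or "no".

Plurality — first-place votes: Omar 0, Carlos 192, Priya 404, Marcus 0, Nadia 474, Yuki 0. Winner: Nadia.
Anti-plurality — last-place votes: Omar 369, Carlos 160, Priya 25, Marcus 174, Nadia 67, Yuki 275. Winner: Priya.
The two methods disagree.

no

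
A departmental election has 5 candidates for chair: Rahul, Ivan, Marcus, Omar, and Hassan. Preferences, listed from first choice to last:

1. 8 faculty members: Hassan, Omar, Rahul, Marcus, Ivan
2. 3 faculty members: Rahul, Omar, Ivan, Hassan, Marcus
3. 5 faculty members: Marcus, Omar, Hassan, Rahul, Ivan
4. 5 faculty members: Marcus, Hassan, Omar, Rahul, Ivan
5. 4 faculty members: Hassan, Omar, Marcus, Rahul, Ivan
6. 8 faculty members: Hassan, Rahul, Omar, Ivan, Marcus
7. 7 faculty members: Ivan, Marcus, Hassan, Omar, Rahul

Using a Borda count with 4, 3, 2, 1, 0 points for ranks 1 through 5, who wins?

Hassan

Rahul: 8·2 + 3·4 + 5·1 + 5·1 + 4·1 + 8·3 + 7·0 = 66
Ivan: 8·0 + 3·2 + 5·0 + 5·0 + 4·0 + 8·1 + 7·4 = 42
Marcus: 8·1 + 3·0 + 5·4 + 5·4 + 4·2 + 8·0 + 7·3 = 77
Omar: 8·3 + 3·3 + 5·3 + 5·2 + 4·3 + 8·2 + 7·1 = 93
Hassan: 8·4 + 3·1 + 5·2 + 5·3 + 4·4 + 8·4 + 7·2 = 122
Hassan has the highest Borda score (122).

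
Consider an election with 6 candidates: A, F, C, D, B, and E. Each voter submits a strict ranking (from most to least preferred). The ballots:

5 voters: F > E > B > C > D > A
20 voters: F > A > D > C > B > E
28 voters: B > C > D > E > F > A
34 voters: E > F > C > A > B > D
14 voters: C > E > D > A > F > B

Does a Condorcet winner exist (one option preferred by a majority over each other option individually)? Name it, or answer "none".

none

Checking pairwise contests:
F beats A 87–14.
E beats F 76–25.
F beats C 59–42.
A beats D 54–47.
A beats B 68–33.
C beats E 62–39.
Every option loses at least one head-to-head, so there is no Condorcet winner.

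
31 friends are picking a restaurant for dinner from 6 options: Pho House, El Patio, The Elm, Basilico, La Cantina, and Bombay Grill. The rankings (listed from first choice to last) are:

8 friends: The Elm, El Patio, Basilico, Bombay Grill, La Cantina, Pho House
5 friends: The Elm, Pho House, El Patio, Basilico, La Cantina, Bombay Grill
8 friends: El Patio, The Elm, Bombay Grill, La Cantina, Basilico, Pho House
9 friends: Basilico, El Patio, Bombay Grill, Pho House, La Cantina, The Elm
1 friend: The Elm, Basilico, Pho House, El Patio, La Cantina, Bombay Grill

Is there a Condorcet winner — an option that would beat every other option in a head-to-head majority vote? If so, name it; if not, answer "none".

El Patio

El Patio vs Pho House: 25–6 for El Patio.
El Patio vs The Elm: 17–14 for El Patio.
El Patio vs Basilico: 21–10 for El Patio.
El Patio vs La Cantina: 31–0 for El Patio.
El Patio vs Bombay Grill: 31–0 for El Patio.
El Patio beats every other option head-to-head.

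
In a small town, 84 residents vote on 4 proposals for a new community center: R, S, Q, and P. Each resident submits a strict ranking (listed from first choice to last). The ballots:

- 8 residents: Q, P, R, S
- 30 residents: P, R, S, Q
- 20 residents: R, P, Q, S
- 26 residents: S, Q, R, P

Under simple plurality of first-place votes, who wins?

P

First-place votes: R 20, S 26, Q 8, P 30.
P has the most first-place votes.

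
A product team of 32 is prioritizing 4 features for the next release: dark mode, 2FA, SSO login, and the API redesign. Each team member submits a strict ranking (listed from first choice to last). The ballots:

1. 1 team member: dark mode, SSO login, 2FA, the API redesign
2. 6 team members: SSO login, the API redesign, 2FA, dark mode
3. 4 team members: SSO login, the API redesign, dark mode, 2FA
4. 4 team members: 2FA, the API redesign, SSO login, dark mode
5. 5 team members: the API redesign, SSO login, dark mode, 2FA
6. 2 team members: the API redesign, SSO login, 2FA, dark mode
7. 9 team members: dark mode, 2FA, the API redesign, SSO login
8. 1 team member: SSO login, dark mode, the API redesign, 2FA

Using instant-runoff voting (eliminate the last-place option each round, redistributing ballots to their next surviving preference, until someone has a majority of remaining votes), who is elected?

the API redesign

Round 1: dark mode 10, 2FA 4, SSO login 11, the API redesign 7. Eliminate 2FA.
Round 2: dark mode 10, SSO login 11, the API redesign 11. Eliminate dark mode.
Round 3: SSO login 12, the API redesign 20. The API redesign has a majority.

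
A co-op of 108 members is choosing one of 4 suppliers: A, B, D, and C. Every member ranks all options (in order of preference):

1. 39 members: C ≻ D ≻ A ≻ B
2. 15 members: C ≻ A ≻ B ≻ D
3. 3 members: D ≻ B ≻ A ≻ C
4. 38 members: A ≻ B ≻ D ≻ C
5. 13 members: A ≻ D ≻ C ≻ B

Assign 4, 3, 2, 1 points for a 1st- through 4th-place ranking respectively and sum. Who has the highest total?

A: 39·2 + 15·3 + 3·2 + 38·4 + 13·4 = 333
B: 39·1 + 15·2 + 3·3 + 38·3 + 13·1 = 205
D: 39·3 + 15·1 + 3·4 + 38·2 + 13·3 = 259
C: 39·4 + 15·4 + 3·1 + 38·1 + 13·2 = 283
A has the highest Borda score (333).

A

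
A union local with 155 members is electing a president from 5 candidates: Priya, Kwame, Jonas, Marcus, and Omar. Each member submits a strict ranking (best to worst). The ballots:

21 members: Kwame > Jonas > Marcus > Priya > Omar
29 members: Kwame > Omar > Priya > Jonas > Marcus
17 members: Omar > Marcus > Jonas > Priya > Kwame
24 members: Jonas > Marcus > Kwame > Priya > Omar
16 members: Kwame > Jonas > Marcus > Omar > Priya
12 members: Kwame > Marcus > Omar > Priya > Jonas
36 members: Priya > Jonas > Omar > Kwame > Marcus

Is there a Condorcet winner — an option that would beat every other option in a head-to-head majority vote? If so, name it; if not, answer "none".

Kwame

Kwame vs Priya: 102–53 for Kwame.
Kwame vs Jonas: 78–77 for Kwame.
Kwame vs Marcus: 114–41 for Kwame.
Kwame vs Omar: 102–53 for Kwame.
Kwame beats every other option head-to-head.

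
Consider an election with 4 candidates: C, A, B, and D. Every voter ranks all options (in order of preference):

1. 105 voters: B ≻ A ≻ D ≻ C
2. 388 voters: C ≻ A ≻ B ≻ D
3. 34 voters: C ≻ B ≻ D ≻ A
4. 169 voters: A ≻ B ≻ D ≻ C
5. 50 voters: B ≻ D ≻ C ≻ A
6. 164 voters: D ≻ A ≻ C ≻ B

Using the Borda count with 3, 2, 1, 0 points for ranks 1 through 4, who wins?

A

C: 105·0 + 388·3 + 34·3 + 169·0 + 50·1 + 164·1 = 1480
A: 105·2 + 388·2 + 34·0 + 169·3 + 50·0 + 164·2 = 1821
B: 105·3 + 388·1 + 34·2 + 169·2 + 50·3 + 164·0 = 1259
D: 105·1 + 388·0 + 34·1 + 169·1 + 50·2 + 164·3 = 900
A has the highest Borda score (1821).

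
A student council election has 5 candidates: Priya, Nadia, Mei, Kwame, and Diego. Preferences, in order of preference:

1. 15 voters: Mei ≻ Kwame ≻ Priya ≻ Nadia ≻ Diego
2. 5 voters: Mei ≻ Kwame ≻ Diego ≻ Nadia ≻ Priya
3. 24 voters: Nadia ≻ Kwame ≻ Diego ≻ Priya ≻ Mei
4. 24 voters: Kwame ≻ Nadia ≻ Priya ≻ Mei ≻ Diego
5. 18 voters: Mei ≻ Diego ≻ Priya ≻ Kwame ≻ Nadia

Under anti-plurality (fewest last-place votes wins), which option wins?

Last-place votes: Priya 5, Nadia 18, Mei 24, Kwame 0, Diego 39.
Kwame is ranked last by the fewest voters, so Kwame wins.

Kwame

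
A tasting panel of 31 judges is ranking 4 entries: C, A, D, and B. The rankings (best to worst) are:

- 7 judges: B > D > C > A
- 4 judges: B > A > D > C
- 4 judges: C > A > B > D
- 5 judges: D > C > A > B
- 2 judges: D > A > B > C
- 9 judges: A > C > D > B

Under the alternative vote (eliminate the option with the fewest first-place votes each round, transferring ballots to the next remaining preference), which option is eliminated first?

C

Round 1: C 4, A 9, D 7, B 11. Eliminate C.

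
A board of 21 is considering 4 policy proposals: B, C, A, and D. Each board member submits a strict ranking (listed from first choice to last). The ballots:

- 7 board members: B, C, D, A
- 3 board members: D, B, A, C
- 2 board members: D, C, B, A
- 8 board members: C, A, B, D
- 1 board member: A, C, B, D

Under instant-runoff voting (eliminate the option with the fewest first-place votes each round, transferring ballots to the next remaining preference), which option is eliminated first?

Round 1: B 7, C 8, A 1, D 5. Eliminate A.

A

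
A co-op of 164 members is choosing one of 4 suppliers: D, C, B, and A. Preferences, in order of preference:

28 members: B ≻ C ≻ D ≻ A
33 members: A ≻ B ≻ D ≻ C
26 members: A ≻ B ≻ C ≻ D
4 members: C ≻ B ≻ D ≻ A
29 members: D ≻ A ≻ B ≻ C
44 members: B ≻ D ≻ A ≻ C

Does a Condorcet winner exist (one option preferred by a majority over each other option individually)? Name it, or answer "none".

Checking pairwise contests:
B beats D 135–29.
D beats C 106–58.
A beats B 88–76.
D beats A 105–59.
Every option loses at least one head-to-head, so there is no Condorcet winner.

none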